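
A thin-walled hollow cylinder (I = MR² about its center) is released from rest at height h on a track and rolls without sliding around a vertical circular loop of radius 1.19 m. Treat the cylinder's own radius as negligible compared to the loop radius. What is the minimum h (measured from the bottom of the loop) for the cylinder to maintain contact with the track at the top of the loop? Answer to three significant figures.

With I = MR², the ratio k = I/(MR²) is 1.
At the top of the loop, the minimum-contact condition is Mg = Mv_top²/r, so v_top² = gr.
With ω = v/R, the kinetic energy at speed v is ½(1+k)Mv² = Mv².
Energy conservation from release (height h) to the top (height 2r): Mgh = Mg(2r) + M·gr.
Thus h_min = 2r + (1+k)r/2 = r(2 + 2/2) = 1.19 × 3 ≈ 3.57 m.

h_min ≈ 3.57 m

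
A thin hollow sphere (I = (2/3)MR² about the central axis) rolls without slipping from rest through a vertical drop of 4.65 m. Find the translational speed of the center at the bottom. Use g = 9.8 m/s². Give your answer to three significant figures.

For this body I = (2/3)MR², i.e. k = I/(MR²) = 2/3.
Since it rolls without slipping, ω = v/R and KE = ½Mv² + ½Iω² = ½(1+k)Mv² = (5/6)Mv².
Setting Mgh = (5/6)Mv² gives v = √(2gh/(1+k)) = √(2·9.8·4.65/1.667) ≈ 7.39 m/s.

v ≈ 7.39 m/s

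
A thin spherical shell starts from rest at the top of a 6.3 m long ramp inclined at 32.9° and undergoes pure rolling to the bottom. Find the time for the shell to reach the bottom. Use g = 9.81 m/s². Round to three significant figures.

t ≈ 1.99 s

For this body I = (2/3)MR², i.e. k = I/(MR²) = 2/3.
Newton's second law down the slope: Mg sinθ − f = Ma. The torque equation fR = Iα (with α = a/R) gives f = kMa.
Hence a = g sinθ/(1+k) = 9.81×sin32.9°/1.667 = 3.197 m/s².
With constant a from rest, t = √(2L/a) = √(2·6.3/3.197) ≈ 1.99 s.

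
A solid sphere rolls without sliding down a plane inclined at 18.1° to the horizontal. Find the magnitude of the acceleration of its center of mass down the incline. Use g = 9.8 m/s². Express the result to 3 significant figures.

a ≈ 2.17 m/s²

The moment of inertia is (2/5)MR², giving k ≡ I/(MR²) = 0.4.
Translational: Mg sinθ − f = Ma. Rotational about the CM: fR = Iα = kMRa, so f = kMa.
Eliminating f: Mg sinθ = (1+k)Ma, so a = g sinθ/(1+k) = 9.8 × sin18.1° / 1.4 ≈ 2.17 m/s².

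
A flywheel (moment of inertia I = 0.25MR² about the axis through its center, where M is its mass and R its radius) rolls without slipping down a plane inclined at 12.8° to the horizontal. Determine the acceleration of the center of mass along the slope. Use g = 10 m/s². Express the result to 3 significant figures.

a ≈ 1.77 m/s²

For this body I = 0.25MR², i.e. k = I/(MR²) = 0.25.
Translational: Mg sinθ − f = Ma. Rotational about the CM: fR = Iα = kMRa, so f = kMa.
Eliminating f: Mg sinθ = (1+k)Ma, so a = g sinθ/(1+k) = 10 × sin12.8° / 1.25 ≈ 1.77 m/s².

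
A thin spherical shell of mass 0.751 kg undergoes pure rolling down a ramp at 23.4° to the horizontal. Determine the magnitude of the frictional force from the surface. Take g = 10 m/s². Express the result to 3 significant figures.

f ≈ 1.19 N

Here I = (2/3)MR², so the shape factor k = I/(MR²) = 2/3.
Newton's second law down the slope: Mg sinθ − f = Ma. The torque equation fR = Iα (with α = a/R) gives f = kMa.
Combining, a = g sinθ/(1+k) and f = kMa = kMg sinθ/(1+k).
f = (2/3) × 0.751 × 10 × sin23.4° / 1.667 ≈ 1.19 N.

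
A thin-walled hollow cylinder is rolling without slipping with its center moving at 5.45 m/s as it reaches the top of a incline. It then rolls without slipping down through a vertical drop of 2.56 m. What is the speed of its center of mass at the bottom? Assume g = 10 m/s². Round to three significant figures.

v ≈ 7.44 m/s

Here I = MR², so the shape factor k = I/(MR²) = 1.
The rolling condition ω = v/R makes the rotational term ½I(v/R)² = ½kMv², so KE_total = ½(1+k)Mv² = Mv².
Conserving energy between top and bottom: Mv² = Mv₀² + Mgh, hence v² = v₀² + 2gh/(1+k).
v = √(5.45² + 2×10×2.56/2) = √55.3 ≈ 7.44 m/s.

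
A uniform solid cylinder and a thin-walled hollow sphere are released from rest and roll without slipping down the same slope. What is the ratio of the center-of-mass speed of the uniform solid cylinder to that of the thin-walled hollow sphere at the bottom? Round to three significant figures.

Each satisfies Mgh = ½(1+k)Mv² with k = I/(MR²), so v ∝ 1/√(1+k).
For the uniform solid cylinder k = 0.5; for the thin-walled hollow sphere k = 2/3.
v₁/v₂ = √((1+k₂)/(1+k₁)) = √(1.667/1.5) ≈ 1.05.

v_ratio ≈ 1.05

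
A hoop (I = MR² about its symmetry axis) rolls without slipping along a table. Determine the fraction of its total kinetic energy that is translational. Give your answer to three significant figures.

fraction ≈ 0.500

With I = MR², the ratio k = I/(MR²) is 1.
Since ω = v/R, the translational part is ½Mv² and the rotational part is ½I(v/R)² = ½kMv²; the total is ½(1+k)Mv².
The translational fraction is therefore 1/(1+k) = 1/2 ≈ 0.500.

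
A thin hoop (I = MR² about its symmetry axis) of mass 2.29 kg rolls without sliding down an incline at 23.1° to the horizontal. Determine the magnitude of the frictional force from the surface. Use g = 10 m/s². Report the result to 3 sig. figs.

f ≈ 4.49 N

Here I = MR², so the shape factor k = I/(MR²) = 1.
Translational: Mg sinθ − f = Ma. Rotational about the CM: fR = Iα = kMRa, so f = kMa.
Combining, a = g sinθ/(1+k) and f = kMa = kMg sinθ/(1+k).
f = 1 × 2.29 × 10 × sin23.1° / 2 ≈ 4.49 N.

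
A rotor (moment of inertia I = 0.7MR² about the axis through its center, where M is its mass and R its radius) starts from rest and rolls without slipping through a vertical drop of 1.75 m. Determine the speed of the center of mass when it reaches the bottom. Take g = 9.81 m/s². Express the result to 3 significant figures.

v ≈ 4.49 m/s

Here I = 0.7MR², so the shape factor k = I/(MR²) = 0.7.
Since it rolls without slipping, ω = v/R and KE = ½Mv² + ½Iω² = ½(1+k)Mv² = (17/20)Mv².
Energy conservation: Mgh = (17/20)Mv², so v = √(2gh/(1+k)) = √(2 × 9.81 × 1.75 / 1.7) ≈ 4.49 m/s.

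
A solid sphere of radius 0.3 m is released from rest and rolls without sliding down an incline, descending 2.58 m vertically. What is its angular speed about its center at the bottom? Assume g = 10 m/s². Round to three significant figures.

ω ≈ 20.2 rad/s

Here I = (2/5)MR², so the shape factor k = I/(MR²) = 0.4.
Pure rolling means v = ωR; then KE = ½Mv² + ½I(v/R)² = ½(1+k)Mv² = (7/10)Mv².
Energy conservation Mgh = ½(1+k)Mv² gives v = √(2gh/(1+k)) = √(2 × 10 × 2.58 / 1.4) = 6.071 m/s.
The angular speed follows from ω = v/R = 6.071/0.3 ≈ 20.2 rad/s.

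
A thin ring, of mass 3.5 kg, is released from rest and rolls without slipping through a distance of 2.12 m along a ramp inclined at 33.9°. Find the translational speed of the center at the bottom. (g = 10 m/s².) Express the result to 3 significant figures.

v ≈ 3.44 m/s

Here I = MR², so the shape factor k = I/(MR²) = 1.
The rolling condition ω = v/R makes the rotational term ½I(v/R)² = ½kMv², so KE_total = ½(1+k)Mv² = Mv².
The vertical drop is h = L sinθ = 2.12 × sin33.9° = 1.182 m.
Setting Mgh = Mv² gives v = √(2gh/(1+k)) = √(2·10·1.182/2) ≈ 3.44 m/s.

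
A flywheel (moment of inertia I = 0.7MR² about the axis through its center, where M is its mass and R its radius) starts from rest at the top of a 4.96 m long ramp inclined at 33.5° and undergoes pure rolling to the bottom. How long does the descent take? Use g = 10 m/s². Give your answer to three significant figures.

t ≈ 1.75 s

The moment of inertia is 0.7MR², giving k ≡ I/(MR²) = 0.7.
Along the incline Mg sinθ − f = Ma, and torque about the center fR = Iα = kMR²(a/R) gives f = kMa.
Hence a = g sinθ/(1+k) = 10×sin33.5°/1.7 = 3.247 m/s².
Starting from rest, L = ½at², so t = √(2L/a) = √(2×4.96/3.247) ≈ 1.75 s.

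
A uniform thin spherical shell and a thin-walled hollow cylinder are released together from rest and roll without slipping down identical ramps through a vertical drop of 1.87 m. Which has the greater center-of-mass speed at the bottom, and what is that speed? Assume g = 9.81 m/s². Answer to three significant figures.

For rolling without slipping, Mgh = ½(1+k)Mv² where k = I/(MR²), so v = √(2gh/(1+k)).
Uniform thin spherical shell: k = 2/3, giving v = √(2×9.81×1.87/1.667) = 4.692 m/s.
Thin-walled hollow cylinder: k = 1, giving v = √(2×9.81×1.87/2) = 4.283 m/s.
The smaller k wins: the uniform thin spherical shell, at ≈ 4.69 m/s.

the uniform thin spherical shell, at v ≈ 4.69 m/s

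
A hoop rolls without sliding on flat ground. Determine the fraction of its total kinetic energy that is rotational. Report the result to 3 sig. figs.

fraction ≈ 0.500

Here I = MR², so the shape factor k = I/(MR²) = 1.
With ω = v/R, KE_trans = ½Mv² and KE_rot = ½Iω² = ½kMv², so KE_total = ½(1+k)Mv².
The rotational fraction is therefore k/(1+k) = 1/2 ≈ 0.500.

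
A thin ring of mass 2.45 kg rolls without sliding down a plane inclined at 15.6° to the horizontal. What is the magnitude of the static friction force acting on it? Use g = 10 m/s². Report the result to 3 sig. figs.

The moment of inertia is MR², giving k ≡ I/(MR²) = 1.
Translational: Mg sinθ − f = Ma. Rotational about the CM: fR = Iα = kMRa, so f = kMa.
Combining, a = g sinθ/(1+k) and f = kMa = kMg sinθ/(1+k).
f = 1 × 2.45 × 10 × sin15.6° / 2 ≈ 3.29 N.

f ≈ 3.29 N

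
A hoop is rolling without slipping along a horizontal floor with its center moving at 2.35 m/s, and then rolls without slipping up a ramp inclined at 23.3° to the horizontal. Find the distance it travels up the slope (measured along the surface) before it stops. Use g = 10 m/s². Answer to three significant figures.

The moment of inertia is MR², giving k ≡ I/(MR²) = 1.
The rolling condition ω = v/R makes the rotational term ½I(v/R)² = ½kMv², so KE_total = ½(1+k)Mv² = Mv².
Setting this equal to Mgh gives the vertical rise h = (1+k)v₀²/(2g) = 2×2.35²/(2×10) = 0.5523 m.
Along the incline, d = h/sinθ = 0.5523/sin23.3° ≈ 1.40 m.

d ≈ 1.40 m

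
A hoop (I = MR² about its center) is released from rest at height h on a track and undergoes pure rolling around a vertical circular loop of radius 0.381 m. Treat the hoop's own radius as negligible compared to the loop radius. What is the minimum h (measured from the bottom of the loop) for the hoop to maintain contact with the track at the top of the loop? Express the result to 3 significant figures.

h_min ≈ 1.14 m

The moment of inertia is MR², giving k ≡ I/(MR²) = 1.
At the top, contact is just lost when gravity alone supplies the centripetal force: Mg = Mv_top²/r, i.e. v_top² = gr.
With ω = v/R, the kinetic energy at speed v is ½(1+k)Mv² = Mv².
Energy conservation from release (height h) to the top (height 2r): Mgh = Mg(2r) + M·gr.
Thus h_min = 2r + (1+k)r/2 = r(2 + 2/2) = 0.381 × 3 ≈ 1.14 m.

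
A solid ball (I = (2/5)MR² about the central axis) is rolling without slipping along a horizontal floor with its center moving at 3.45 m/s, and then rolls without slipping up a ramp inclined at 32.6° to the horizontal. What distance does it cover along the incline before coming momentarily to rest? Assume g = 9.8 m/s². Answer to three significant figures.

Here I = (2/5)MR², so the shape factor k = I/(MR²) = 0.4.
Since it rolls without slipping, ω = v/R and KE = ½Mv² + ½Iω² = ½(1+k)Mv² = (7/10)Mv².
Setting this equal to Mgh gives the vertical rise h = (1+k)v₀²/(2g) = 1.4×3.45²/(2×9.8) = 0.8502 m.
The distance along the slope is d = h/sinθ = 0.8502/sin32.6° ≈ 1.58 m.

d ≈ 1.58 m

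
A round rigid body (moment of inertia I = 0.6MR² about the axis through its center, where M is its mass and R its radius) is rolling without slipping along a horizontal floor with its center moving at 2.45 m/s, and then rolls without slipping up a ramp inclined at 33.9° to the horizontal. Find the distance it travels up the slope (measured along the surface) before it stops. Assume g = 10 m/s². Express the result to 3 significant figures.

The moment of inertia is 0.6MR², giving k ≡ I/(MR²) = 0.6.
Rolling without slipping gives ω = v/R, so the total kinetic energy is ½Mv² + ½Iω² = ½(1+k)Mv² = (4/5)Mv².
Setting this equal to Mgh gives the vertical rise h = (1+k)v₀²/(2g) = 1.6×2.45²/(2×10) = 0.4802 m.
Along the incline, d = h/sinθ = 0.4802/sin33.9° ≈ 0.861 m.

d ≈ 0.861 m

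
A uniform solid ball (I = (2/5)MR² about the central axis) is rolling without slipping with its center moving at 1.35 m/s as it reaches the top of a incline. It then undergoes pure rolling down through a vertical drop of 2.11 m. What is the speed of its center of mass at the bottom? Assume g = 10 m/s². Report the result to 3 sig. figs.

With I = (2/5)MR², the ratio k = I/(MR²) is 0.4.
Pure rolling means v = ωR; then KE = ½Mv² + ½I(v/R)² = ½(1+k)Mv² = (7/10)Mv².
Conserving energy between top and bottom: (7/10)Mv² = (7/10)Mv₀² + Mgh, hence v² = v₀² + 2gh/(1+k).
v = √(1.35² + 2×10×2.11/1.4) = √31.97 ≈ 5.65 m/s.

v ≈ 5.65 m/s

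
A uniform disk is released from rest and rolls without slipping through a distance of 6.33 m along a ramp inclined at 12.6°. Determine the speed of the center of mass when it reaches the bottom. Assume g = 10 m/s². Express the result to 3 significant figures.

v ≈ 4.29 m/s

With I = (1/2)MR², the ratio k = I/(MR²) is 0.5.
Rolling without slipping gives ω = v/R, so the total kinetic energy is ½Mv² + ½Iω² = ½(1+k)Mv² = (3/4)Mv².
The vertical drop is h = L sinθ = 6.33 × sin12.6° = 1.381 m.
Setting Mgh = (3/4)Mv² gives v = √(2gh/(1+k)) = √(2·10·1.381/1.5) ≈ 4.29 m/s.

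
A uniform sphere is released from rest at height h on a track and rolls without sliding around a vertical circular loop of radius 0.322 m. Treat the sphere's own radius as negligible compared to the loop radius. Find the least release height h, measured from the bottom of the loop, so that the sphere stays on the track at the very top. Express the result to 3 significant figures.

h_min ≈ 0.869 m

The moment of inertia is (2/5)MR², giving k ≡ I/(MR²) = 0.4.
At the top of the loop, the minimum-contact condition is Mg = Mv_top²/r, so v_top² = gr.
With ω = v/R, the kinetic energy at speed v is ½(1+k)Mv² = (7/10)Mv².
Energy conservation from release (height h) to the top (height 2r): Mgh = Mg(2r) + (7/10)M·gr.
Thus h_min = 2r + (1+k)r/2 = r(2 + 1.4/2) = 0.322 × 2.7 ≈ 0.869 m.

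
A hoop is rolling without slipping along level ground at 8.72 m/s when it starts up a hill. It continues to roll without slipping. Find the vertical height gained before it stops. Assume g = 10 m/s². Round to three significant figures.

For this body I = MR², i.e. k = I/(MR²) = 1.
Pure rolling means v = ωR; then KE = ½Mv² + ½I(v/R)² = ½(1+k)Mv² = Mv².
At the top the kinetic energy is zero, so Mv₀² = Mgh.
Thus h = (1+k)v₀²/(2g) = 2 × 8.72² / (2 × 10) ≈ 7.60 m.

h ≈ 7.60 m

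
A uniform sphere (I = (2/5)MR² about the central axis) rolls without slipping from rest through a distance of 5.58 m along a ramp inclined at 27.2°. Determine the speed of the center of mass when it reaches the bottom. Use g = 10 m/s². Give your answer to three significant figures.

Here I = (2/5)MR², so the shape factor k = I/(MR²) = 0.4.
Pure rolling means v = ωR; then KE = ½Mv² + ½I(v/R)² = ½(1+k)Mv² = (7/10)Mv².
The vertical drop is h = L sinθ = 5.58 × sin27.2° = 2.551 m.
Setting Mgh = (7/10)Mv² gives v = √(2gh/(1+k)) = √(2·10·2.551/1.4) ≈ 6.04 m/s.

v ≈ 6.04 m/s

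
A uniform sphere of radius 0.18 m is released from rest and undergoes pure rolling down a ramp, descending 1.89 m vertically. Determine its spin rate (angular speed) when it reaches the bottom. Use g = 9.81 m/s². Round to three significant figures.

ω ≈ 28.6 rad/s

The moment of inertia is (2/5)MR², giving k ≡ I/(MR²) = 0.4.
Since it rolls without slipping, ω = v/R and KE = ½Mv² + ½Iω² = ½(1+k)Mv² = (7/10)Mv².
Energy conservation Mgh = ½(1+k)Mv² gives v = √(2gh/(1+k)) = √(2 × 9.81 × 1.89 / 1.4) = 5.147 m/s.
Then ω = v/R = 5.147 / 0.18 ≈ 28.6 rad/s.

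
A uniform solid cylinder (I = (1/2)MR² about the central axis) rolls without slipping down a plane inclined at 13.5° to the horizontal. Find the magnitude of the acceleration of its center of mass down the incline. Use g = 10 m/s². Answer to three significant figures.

For this body I = (1/2)MR², i.e. k = I/(MR²) = 0.5.
Along the incline Mg sinθ − f = Ma, and torque about the center fR = Iα = kMR²(a/R) gives f = kMa.
Eliminating f: Mg sinθ = (1+k)Ma, so a = g sinθ/(1+k) = 10 × sin13.5° / 1.5 ≈ 1.56 m/s².

a ≈ 1.56 m/s²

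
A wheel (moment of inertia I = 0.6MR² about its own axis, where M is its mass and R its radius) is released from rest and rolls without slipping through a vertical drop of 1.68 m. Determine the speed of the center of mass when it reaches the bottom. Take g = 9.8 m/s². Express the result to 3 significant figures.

v ≈ 4.54 m/s

The moment of inertia is 0.6MR², giving k ≡ I/(MR²) = 0.6.
The rolling condition ω = v/R makes the rotational term ½I(v/R)² = ½kMv², so KE_total = ½(1+k)Mv² = (4/5)Mv².
Setting Mgh = (4/5)Mv² gives v = √(2gh/(1+k)) = √(2·9.8·1.68/1.6) ≈ 4.54 m/s.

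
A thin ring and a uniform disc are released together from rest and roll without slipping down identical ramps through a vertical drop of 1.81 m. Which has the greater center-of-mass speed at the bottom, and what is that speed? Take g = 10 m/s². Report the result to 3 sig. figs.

the uniform disc, at v ≈ 4.91 m/s

For rolling without slipping, Mgh = ½(1+k)Mv² where k = I/(MR²), so v = √(2gh/(1+k)).
Thin ring: k = 1, giving v = √(2×10×1.81/2) = 4.254 m/s.
Uniform disc: k = 0.5, giving v = √(2×10×1.81/1.5) = 4.913 m/s.
The smaller k wins: the uniform disc, at ≈ 4.91 m/s.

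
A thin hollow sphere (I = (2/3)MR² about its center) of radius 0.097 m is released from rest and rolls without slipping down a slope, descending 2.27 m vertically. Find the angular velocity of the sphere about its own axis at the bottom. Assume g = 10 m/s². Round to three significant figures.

The moment of inertia is (2/3)MR², giving k ≡ I/(MR²) = 2/3.
Since it rolls without slipping, ω = v/R and KE = ½Mv² + ½Iω² = ½(1+k)Mv² = (5/6)Mv².
Energy conservation Mgh = ½(1+k)Mv² gives v = √(2gh/(1+k)) = √(2 × 10 × 2.27 / 1.667) = 5.219 m/s.
Then ω = v/R = 5.219 / 0.097 ≈ 53.8 rad/s.

ω ≈ 53.8 rad/s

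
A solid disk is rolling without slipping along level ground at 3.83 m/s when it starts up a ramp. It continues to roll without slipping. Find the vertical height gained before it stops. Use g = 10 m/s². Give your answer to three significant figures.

h ≈ 1.10 m

With I = (1/2)MR², the ratio k = I/(MR²) is 0.5.
The rolling condition ω = v/R makes the rotational term ½I(v/R)² = ½kMv², so KE_total = ½(1+k)Mv² = (3/4)Mv².
All of this converts to potential energy at the highest point: (3/4)Mv₀² = Mgh.
Thus h = (1+k)v₀²/(2g) = 1.5 × 3.83² / (2 × 10) ≈ 1.10 m.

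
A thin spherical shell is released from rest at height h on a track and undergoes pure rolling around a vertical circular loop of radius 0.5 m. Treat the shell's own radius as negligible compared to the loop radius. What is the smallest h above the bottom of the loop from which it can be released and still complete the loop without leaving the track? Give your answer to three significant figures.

Here I = (2/3)MR², so the shape factor k = I/(MR²) = 2/3.
At the top, contact is just lost when gravity alone supplies the centripetal force: Mg = Mv_top²/r, i.e. v_top² = gr.
With ω = v/R, the kinetic energy at speed v is ½(1+k)Mv² = (5/6)Mv².
Energy conservation from release (height h) to the top (height 2r): Mgh = Mg(2r) + (5/6)M·gr.
Thus h_min = 2r + (1+k)r/2 = r(2 + 1.667/2) = 0.5 × 2.833 ≈ 1.42 m.

h_min ≈ 1.42 m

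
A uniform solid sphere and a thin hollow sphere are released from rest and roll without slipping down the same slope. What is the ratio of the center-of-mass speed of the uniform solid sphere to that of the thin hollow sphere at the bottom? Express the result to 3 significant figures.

Each satisfies Mgh = ½(1+k)Mv² with k = I/(MR²), so v ∝ 1/√(1+k).
For the uniform solid sphere k = 0.4; for the thin hollow sphere k = 2/3.
v₁/v₂ = √((1+k₂)/(1+k₁)) = √(1.667/1.4) ≈ 1.09.

v_ratio ≈ 1.09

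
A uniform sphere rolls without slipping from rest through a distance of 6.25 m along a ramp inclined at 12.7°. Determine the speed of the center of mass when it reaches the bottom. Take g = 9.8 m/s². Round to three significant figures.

v ≈ 4.39 m/s

For this body I = (2/5)MR², i.e. k = I/(MR²) = 0.4.
Pure rolling means v = ωR; then KE = ½Mv² + ½I(v/R)² = ½(1+k)Mv² = (7/10)Mv².
The vertical drop is h = L sinθ = 6.25 × sin12.7° = 1.374 m.
Energy conservation: Mgh = (7/10)Mv², so v = √(2gh/(1+k)) = √(2 × 9.8 × 1.374 / 1.4) ≈ 4.39 m/s.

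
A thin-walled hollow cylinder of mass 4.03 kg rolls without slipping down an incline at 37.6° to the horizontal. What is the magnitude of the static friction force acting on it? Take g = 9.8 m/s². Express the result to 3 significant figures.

f ≈ 12.0 N

With I = MR², the ratio k = I/(MR²) is 1.
Along the incline Mg sinθ − f = Ma, and torque about the center fR = Iα = kMR²(a/R) gives f = kMa.
Combining, a = g sinθ/(1+k) and f = kMa = kMg sinθ/(1+k).
f = 1 × 4.03 × 9.8 × sin37.6° / 2 ≈ 12.0 N.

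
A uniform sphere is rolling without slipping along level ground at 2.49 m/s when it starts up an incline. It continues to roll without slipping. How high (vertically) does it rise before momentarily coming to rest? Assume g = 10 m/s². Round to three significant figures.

For this body I = (2/5)MR², i.e. k = I/(MR²) = 0.4.
Pure rolling means v = ωR; then KE = ½Mv² + ½I(v/R)² = ½(1+k)Mv² = (7/10)Mv².
All of this converts to potential energy at the highest point: (7/10)Mv₀² = Mgh.
Thus h = (1+k)v₀²/(2g) = 1.4 × 2.49² / (2 × 10) ≈ 0.434 m.

h ≈ 0.434 m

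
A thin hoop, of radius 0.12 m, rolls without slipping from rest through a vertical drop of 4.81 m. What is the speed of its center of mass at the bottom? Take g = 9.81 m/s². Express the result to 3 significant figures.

Here I = MR², so the shape factor k = I/(MR²) = 1.
Rolling without slipping gives ω = v/R, so the total kinetic energy is ½Mv² + ½Iω² = ½(1+k)Mv² = Mv².
Energy conservation: Mgh = Mv², so v = √(2gh/(1+k)) = √(2 × 9.81 × 4.81 / 2) ≈ 6.87 m/s.

v ≈ 6.87 m/s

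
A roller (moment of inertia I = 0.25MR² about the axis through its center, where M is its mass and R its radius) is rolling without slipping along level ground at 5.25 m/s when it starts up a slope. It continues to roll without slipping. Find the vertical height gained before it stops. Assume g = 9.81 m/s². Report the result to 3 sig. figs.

h ≈ 1.76 m

Here I = 0.25MR², so the shape factor k = I/(MR²) = 0.25.
Since it rolls without slipping, ω = v/R and KE = ½Mv² + ½Iω² = ½(1+k)Mv² = (5/8)Mv².
At the top the kinetic energy is zero, so (5/8)Mv₀² = Mgh.
Thus h = (1+k)v₀²/(2g) = 1.25 × 5.25² / (2 × 9.81) ≈ 1.76 m.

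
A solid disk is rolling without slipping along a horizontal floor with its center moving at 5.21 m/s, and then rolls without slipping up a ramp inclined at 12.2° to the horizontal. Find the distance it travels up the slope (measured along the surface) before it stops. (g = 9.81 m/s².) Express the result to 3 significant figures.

For this body I = (1/2)MR², i.e. k = I/(MR²) = 0.5.
The rolling condition ω = v/R makes the rotational term ½I(v/R)² = ½kMv², so KE_total = ½(1+k)Mv² = (3/4)Mv².
Setting this equal to Mgh gives the vertical rise h = (1+k)v₀²/(2g) = 1.5×5.21²/(2×9.81) = 2.075 m.
The distance along the slope is d = h/sinθ = 2.075/sin12.2° ≈ 9.82 m.

d ≈ 9.82 m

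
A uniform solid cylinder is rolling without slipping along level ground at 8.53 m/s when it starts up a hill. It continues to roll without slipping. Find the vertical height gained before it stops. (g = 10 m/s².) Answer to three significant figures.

h ≈ 5.46 m

For this body I = (1/2)MR², i.e. k = I/(MR²) = 0.5.
Since it rolls without slipping, ω = v/R and KE = ½Mv² + ½Iω² = ½(1+k)Mv² = (3/4)Mv².
At the top the kinetic energy is zero, so (3/4)Mv₀² = Mgh.
Thus h = (1+k)v₀²/(2g) = 1.5 × 8.53² / (2 × 10) ≈ 5.46 m.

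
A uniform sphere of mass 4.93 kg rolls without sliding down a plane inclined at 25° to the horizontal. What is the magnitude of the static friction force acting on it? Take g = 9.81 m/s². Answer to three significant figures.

With I = (2/5)MR², the ratio k = I/(MR²) is 0.4.
Translational: Mg sinθ − f = Ma. Rotational about the CM: fR = Iα = kMRa, so f = kMa.
Combining, a = g sinθ/(1+k) and f = kMa = kMg sinθ/(1+k).
f = 0.4 × 4.93 × 9.81 × sin25° / 1.4 ≈ 5.84 N.

f ≈ 5.84 N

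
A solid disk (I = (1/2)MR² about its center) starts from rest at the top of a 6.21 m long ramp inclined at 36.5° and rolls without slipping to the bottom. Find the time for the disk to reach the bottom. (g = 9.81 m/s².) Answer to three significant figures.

With I = (1/2)MR², the ratio k = I/(MR²) is 0.5.
Translational: Mg sinθ − f = Ma. Rotational about the CM: fR = Iα = kMRa, so f = kMa.
Hence a = g sinθ/(1+k) = 9.81×sin36.5°/1.5 = 3.89 m/s².
Starting from rest, L = ½at², so t = √(2L/a) = √(2×6.21/3.89) ≈ 1.79 s.

t ≈ 1.79 s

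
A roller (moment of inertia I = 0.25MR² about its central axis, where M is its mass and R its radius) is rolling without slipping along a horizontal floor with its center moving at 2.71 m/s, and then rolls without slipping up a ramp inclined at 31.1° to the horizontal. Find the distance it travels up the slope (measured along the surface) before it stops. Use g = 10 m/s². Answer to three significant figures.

The moment of inertia is 0.25MR², giving k ≡ I/(MR²) = 0.25.
Since it rolls without slipping, ω = v/R and KE = ½Mv² + ½Iω² = ½(1+k)Mv² = (5/8)Mv².
Setting this equal to Mgh gives the vertical rise h = (1+k)v₀²/(2g) = 1.25×2.71²/(2×10) = 0.459 m.
The distance along the slope is d = h/sinθ = 0.459/sin31.1° ≈ 0.889 m.

d ≈ 0.889 m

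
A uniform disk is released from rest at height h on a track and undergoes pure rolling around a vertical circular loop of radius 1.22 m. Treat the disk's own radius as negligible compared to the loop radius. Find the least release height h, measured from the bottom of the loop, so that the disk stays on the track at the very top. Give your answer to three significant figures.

h_min ≈ 3.36 m

Here I = (1/2)MR², so the shape factor k = I/(MR²) = 0.5.
At the top of the loop, the minimum-contact condition is Mg = Mv_top²/r, so v_top² = gr.
With ω = v/R, the kinetic energy at speed v is ½(1+k)Mv² = (3/4)Mv².
Energy conservation from release (height h) to the top (height 2r): Mgh = Mg(2r) + (3/4)M·gr.
Thus h_min = 2r + (1+k)r/2 = r(2 + 1.5/2) = 1.22 × 2.75 ≈ 3.36 m.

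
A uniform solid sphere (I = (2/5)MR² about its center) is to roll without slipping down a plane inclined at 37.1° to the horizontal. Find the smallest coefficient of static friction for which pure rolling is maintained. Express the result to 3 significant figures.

The moment of inertia is (2/5)MR², giving k ≡ I/(MR²) = 0.4.
Along the incline Mg sinθ − f = Ma, and torque about the center fR = Iα = kMR²(a/R) gives f = kMa.
These give a = g sinθ/(1+k) and the required friction f = kMg sinθ/(1+k).
With N = Mg cosθ, the no-slip condition f ≤ μN gives μ_min = f/N = k tanθ/(1+k).
μ_min = 0.4 × tan37.1° / 1.4 ≈ 0.216.

μ_min ≈ 0.216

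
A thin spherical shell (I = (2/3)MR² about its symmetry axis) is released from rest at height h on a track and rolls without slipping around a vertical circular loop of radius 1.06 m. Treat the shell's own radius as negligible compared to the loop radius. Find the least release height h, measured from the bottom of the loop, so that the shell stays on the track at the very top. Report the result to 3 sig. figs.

Here I = (2/3)MR², so the shape factor k = I/(MR²) = 2/3.
At the top of the loop, the minimum-contact condition is Mg = Mv_top²/r, so v_top² = gr.
With ω = v/R, the kinetic energy at speed v is ½(1+k)Mv² = (5/6)Mv².
Energy conservation from release (height h) to the top (height 2r): Mgh = Mg(2r) + (5/6)M·gr.
Thus h_min = 2r + (1+k)r/2 = r(2 + 1.667/2) = 1.06 × 2.833 ≈ 3.00 m.

h_min ≈ 3.00 m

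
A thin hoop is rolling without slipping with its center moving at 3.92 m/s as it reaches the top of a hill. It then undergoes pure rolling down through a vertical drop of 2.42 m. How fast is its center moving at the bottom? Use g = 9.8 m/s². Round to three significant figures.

v ≈ 6.25 m/s

With I = MR², the ratio k = I/(MR²) is 1.
The rolling condition ω = v/R makes the rotational term ½I(v/R)² = ½kMv², so KE_total = ½(1+k)Mv² = Mv².
Conserving energy between top and bottom: Mv² = Mv₀² + Mgh, hence v² = v₀² + 2gh/(1+k).
v = √(3.92² + 2×9.8×2.42/2) = √39.08 ≈ 6.25 m/s.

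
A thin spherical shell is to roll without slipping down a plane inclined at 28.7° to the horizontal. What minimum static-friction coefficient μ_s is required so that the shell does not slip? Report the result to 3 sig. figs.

The moment of inertia is (2/3)MR², giving k ≡ I/(MR²) = 2/3.
Newton's second law down the slope: Mg sinθ − f = Ma. The torque equation fR = Iα (with α = a/R) gives f = kMa.
These give a = g sinθ/(1+k) and the required friction f = kMg sinθ/(1+k).
With N = Mg cosθ, the no-slip condition f ≤ μN gives μ_min = f/N = k tanθ/(1+k).
μ_min = (2/3) × tan28.7° / 1.667 ≈ 0.219.

μ_min ≈ 0.219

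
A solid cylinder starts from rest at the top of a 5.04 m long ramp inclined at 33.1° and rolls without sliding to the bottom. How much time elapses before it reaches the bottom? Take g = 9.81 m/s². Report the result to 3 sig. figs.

Here I = (1/2)MR², so the shape factor k = I/(MR²) = 0.5.
Newton's second law down the slope: Mg sinθ − f = Ma. The torque equation fR = Iα (with α = a/R) gives f = kMa.
Hence a = g sinθ/(1+k) = 9.81×sin33.1°/1.5 = 3.572 m/s².
With constant a from rest, t = √(2L/a) = √(2·5.04/3.572) ≈ 1.68 s.

t ≈ 1.68 s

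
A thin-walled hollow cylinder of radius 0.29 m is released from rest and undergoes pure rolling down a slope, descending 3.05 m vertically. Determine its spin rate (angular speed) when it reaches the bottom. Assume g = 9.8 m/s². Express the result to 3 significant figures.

With I = MR², the ratio k = I/(MR²) is 1.
The rolling condition ω = v/R makes the rotational term ½I(v/R)² = ½kMv², so KE_total = ½(1+k)Mv² = Mv².
Energy conservation Mgh = ½(1+k)Mv² gives v = √(2gh/(1+k)) = √(2 × 9.8 × 3.05 / 2) = 5.467 m/s.
The angular speed follows from ω = v/R = 5.467/0.29 ≈ 18.9 rad/s.

ω ≈ 18.9 rad/s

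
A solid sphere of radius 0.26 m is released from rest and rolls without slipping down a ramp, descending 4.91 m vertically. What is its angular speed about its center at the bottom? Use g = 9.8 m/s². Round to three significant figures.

With I = (2/5)MR², the ratio k = I/(MR²) is 0.4.
Pure rolling means v = ωR; then KE = ½Mv² + ½I(v/R)² = ½(1+k)Mv² = (7/10)Mv².
Energy conservation Mgh = ½(1+k)Mv² gives v = √(2gh/(1+k)) = √(2 × 9.8 × 4.91 / 1.4) = 8.291 m/s.
Then ω = v/R = 8.291 / 0.26 ≈ 31.9 rad/s.

ω ≈ 31.9 rad/s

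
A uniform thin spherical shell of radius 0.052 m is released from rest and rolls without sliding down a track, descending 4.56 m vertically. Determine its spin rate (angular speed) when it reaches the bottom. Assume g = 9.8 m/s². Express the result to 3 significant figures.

With I = (2/3)MR², the ratio k = I/(MR²) is 2/3.
Pure rolling means v = ωR; then KE = ½Mv² + ½I(v/R)² = ½(1+k)Mv² = (5/6)Mv².
Energy conservation Mgh = ½(1+k)Mv² gives v = √(2gh/(1+k)) = √(2 × 9.8 × 4.56 / 1.667) = 7.323 m/s.
Then ω = v/R = 7.323 / 0.052 ≈ 141 rad/s.

ω ≈ 141 rad/s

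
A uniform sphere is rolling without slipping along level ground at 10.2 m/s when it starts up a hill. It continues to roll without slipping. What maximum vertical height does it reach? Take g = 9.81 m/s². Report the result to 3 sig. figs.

With I = (2/5)MR², the ratio k = I/(MR²) is 0.4.
Pure rolling means v = ωR; then KE = ½Mv² + ½I(v/R)² = ½(1+k)Mv² = (7/10)Mv².
All of this converts to potential energy at the highest point: (7/10)Mv₀² = Mgh.
Thus h = (1+k)v₀²/(2g) = 1.4 × 10.2² / (2 × 9.81) ≈ 7.42 m.

h ≈ 7.42 m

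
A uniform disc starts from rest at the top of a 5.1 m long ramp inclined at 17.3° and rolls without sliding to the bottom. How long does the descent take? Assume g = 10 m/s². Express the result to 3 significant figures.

t ≈ 2.27 s

With I = (1/2)MR², the ratio k = I/(MR²) is 0.5.
Newton's second law down the slope: Mg sinθ − f = Ma. The torque equation fR = Iα (with α = a/R) gives f = kMa.
Hence a = g sinθ/(1+k) = 10×sin17.3°/1.5 = 1.982 m/s².
Starting from rest, L = ½at², so t = √(2L/a) = √(2×5.1/1.982) ≈ 2.27 s.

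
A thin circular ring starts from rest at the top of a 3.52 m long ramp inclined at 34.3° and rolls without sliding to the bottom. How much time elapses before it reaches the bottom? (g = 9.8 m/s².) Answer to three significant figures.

The moment of inertia is MR², giving k ≡ I/(MR²) = 1.
Newton's second law down the slope: Mg sinθ − f = Ma. The torque equation fR = Iα (with α = a/R) gives f = kMa.
Hence a = g sinθ/(1+k) = 9.8×sin34.3°/2 = 2.761 m/s².
With constant a from rest, t = √(2L/a) = √(2·3.52/2.761) ≈ 1.60 s.

t ≈ 1.60 s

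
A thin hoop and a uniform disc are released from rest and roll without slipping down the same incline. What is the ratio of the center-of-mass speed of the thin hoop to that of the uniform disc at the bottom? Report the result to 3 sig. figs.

Each satisfies Mgh = ½(1+k)Mv² with k = I/(MR²), so v ∝ 1/√(1+k).
For the thin hoop k = 1; for the uniform disc k = 0.5.
v₁/v₂ = √((1+k₂)/(1+k₁)) = √(1.5/2) ≈ 0.866.

v_ratio ≈ 0.866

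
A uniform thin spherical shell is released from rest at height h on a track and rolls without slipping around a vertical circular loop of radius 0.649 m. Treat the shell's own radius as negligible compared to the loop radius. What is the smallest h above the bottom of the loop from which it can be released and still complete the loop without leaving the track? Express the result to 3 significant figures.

With I = (2/3)MR², the ratio k = I/(MR²) is 2/3.
At the top, contact is just lost when gravity alone supplies the centripetal force: Mg = Mv_top²/r, i.e. v_top² = gr.
With ω = v/R, the kinetic energy at speed v is ½(1+k)Mv² = (5/6)Mv².
Energy conservation from release (height h) to the top (height 2r): Mgh = Mg(2r) + (5/6)M·gr.
Thus h_min = 2r + (1+k)r/2 = r(2 + 1.667/2) = 0.649 × 2.833 ≈ 1.84 m.

h_min ≈ 1.84 m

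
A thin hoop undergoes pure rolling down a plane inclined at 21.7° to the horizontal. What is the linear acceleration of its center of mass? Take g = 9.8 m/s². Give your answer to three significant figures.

a ≈ 1.81 m/s²

Here I = MR², so the shape factor k = I/(MR²) = 1.
Newton's second law down the slope: Mg sinθ − f = Ma. The torque equation fR = Iα (with α = a/R) gives f = kMa.
Eliminating f: Mg sinθ = (1+k)Ma, so a = g sinθ/(1+k) = 9.8 × sin21.7° / 2 ≈ 1.81 m/s².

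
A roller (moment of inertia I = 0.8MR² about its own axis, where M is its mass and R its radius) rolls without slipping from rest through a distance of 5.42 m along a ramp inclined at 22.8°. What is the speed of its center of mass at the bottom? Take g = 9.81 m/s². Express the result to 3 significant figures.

With I = 0.8MR², the ratio k = I/(MR²) is 0.8.
Pure rolling means v = ωR; then KE = ½Mv² + ½I(v/R)² = ½(1+k)Mv² = (9/10)Mv².
The vertical drop is h = L sinθ = 5.42 × sin22.8° = 2.1 m.
Setting Mgh = (9/10)Mv² gives v = √(2gh/(1+k)) = √(2·9.81·2.1/1.8) ≈ 4.78 m/s.

v ≈ 4.78 m/s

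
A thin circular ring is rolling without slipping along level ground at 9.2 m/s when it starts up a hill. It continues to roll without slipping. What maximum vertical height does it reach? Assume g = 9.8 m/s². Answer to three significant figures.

With I = MR², the ratio k = I/(MR²) is 1.
The rolling condition ω = v/R makes the rotational term ½I(v/R)² = ½kMv², so KE_total = ½(1+k)Mv² = Mv².
At the top the kinetic energy is zero, so Mv₀² = Mgh.
Thus h = (1+k)v₀²/(2g) = 2 × 9.2² / (2 × 9.8) ≈ 8.64 m.

h ≈ 8.64 m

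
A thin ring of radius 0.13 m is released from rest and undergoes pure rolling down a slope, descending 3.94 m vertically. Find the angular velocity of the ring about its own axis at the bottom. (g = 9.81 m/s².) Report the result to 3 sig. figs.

ω ≈ 47.8 rad/s

With I = MR², the ratio k = I/(MR²) is 1.
Pure rolling means v = ωR; then KE = ½Mv² + ½I(v/R)² = ½(1+k)Mv² = Mv².
Energy conservation Mgh = ½(1+k)Mv² gives v = √(2gh/(1+k)) = √(2 × 9.81 × 3.94 / 2) = 6.217 m/s.
The angular speed follows from ω = v/R = 6.217/0.13 ≈ 47.8 rad/s.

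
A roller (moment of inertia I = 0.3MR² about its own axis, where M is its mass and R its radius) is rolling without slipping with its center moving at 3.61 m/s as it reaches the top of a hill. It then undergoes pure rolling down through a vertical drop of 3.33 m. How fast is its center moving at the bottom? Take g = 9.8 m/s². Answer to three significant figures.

v ≈ 7.95 m/s

The moment of inertia is 0.3MR², giving k ≡ I/(MR²) = 0.3.
The rolling condition ω = v/R makes the rotational term ½I(v/R)² = ½kMv², so KE_total = ½(1+k)Mv² = (13/20)Mv².
Energy conservation: (13/20)Mv₀² + Mgh = (13/20)Mv², so v² = v₀² + 2gh/(1+k).
v = √(3.61² + 2×9.8×3.33/1.3) = √63.24 ≈ 7.95 m/s.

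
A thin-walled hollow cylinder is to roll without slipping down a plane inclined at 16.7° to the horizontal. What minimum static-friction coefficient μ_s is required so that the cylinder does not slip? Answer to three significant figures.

The moment of inertia is MR², giving k ≡ I/(MR²) = 1.
Newton's second law down the slope: Mg sinθ − f = Ma. The torque equation fR = Iα (with α = a/R) gives f = kMa.
These give a = g sinθ/(1+k) and the required friction f = kMg sinθ/(1+k).
With N = Mg cosθ, the no-slip condition f ≤ μN gives μ_min = f/N = k tanθ/(1+k).
μ_min = 1 × tan16.7° / 2 ≈ 0.150.

μ_min ≈ 0.150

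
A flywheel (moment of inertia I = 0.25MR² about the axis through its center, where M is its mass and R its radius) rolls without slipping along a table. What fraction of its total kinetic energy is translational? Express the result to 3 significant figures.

With I = 0.25MR², the ratio k = I/(MR²) is 0.25.
Since ω = v/R, the translational part is ½Mv² and the rotational part is ½I(v/R)² = ½kMv²; the total is ½(1+k)Mv².
The translational fraction is therefore 1/(1+k) = 1/1.25 ≈ 0.800.

fraction ≈ 0.800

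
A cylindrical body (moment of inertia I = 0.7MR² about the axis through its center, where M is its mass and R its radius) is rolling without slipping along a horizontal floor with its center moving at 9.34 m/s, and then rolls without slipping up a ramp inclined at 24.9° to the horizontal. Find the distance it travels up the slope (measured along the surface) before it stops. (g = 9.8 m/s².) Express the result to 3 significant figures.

d ≈ 18.0 m

With I = 0.7MR², the ratio k = I/(MR²) is 0.7.
The rolling condition ω = v/R makes the rotational term ½I(v/R)² = ½kMv², so KE_total = ½(1+k)Mv² = (17/20)Mv².
Setting this equal to Mgh gives the vertical rise h = (1+k)v₀²/(2g) = 1.7×9.34²/(2×9.8) = 7.566 m.
Along the incline, d = h/sinθ = 7.566/sin24.9° ≈ 18.0 m.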